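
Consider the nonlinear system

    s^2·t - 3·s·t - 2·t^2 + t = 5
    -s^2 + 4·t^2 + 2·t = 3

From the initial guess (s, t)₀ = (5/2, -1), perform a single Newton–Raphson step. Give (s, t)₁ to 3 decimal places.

At (5/2, -1): F = (-6.750, -7.250).
Jacobian J = [[2·s·t - 3·t, s^2 - 3·s - 4·t + 1], [-2·s, 8·t + 2]].
At the point, J = [[-2.000, 3.750], [-5.000, -6.000]] (det J = 30.750).
Solving J·Δ = −F gives Δ = (-2.201, 0.626).
Then the next iterate is (s, t)₁ = (0.299, -0.374).

(0.299, -0.374)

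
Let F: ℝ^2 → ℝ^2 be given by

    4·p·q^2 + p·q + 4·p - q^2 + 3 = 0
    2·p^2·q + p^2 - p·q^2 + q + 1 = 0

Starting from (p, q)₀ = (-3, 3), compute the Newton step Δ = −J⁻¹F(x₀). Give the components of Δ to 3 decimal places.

(1.031, -1.119)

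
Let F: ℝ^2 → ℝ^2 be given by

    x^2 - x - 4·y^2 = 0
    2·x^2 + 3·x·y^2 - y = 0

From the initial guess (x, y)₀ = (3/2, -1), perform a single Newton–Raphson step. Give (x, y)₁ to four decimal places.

(0.9837, -0.4647)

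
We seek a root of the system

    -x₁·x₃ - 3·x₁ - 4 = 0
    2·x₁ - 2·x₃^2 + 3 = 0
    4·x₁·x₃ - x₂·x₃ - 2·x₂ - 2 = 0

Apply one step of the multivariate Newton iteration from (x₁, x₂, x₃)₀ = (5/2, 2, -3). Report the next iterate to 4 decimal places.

(17.1000, 220.0000, -4.6000)

At (5/2, 2, -3): F = (-4.0000, -10.0000, -30.0000).
Jacobian J = [[-x₃ - 3, 0, -x₁], [2, 0, -4·x₃], [4·x₃, -x₃ - 2, 4·x₁ - x₂]].
At the point, J = [[0.0000, 0.0000, -2.5000], [2.0000, 0.0000, 12.0000], [-12.0000, 1.0000, 8.0000]] (det J = -5.0000).
Solving J·Δ = −F gives Δ = (14.6000, 218.0000, -1.6000).
Then the next iterate is (x₁, x₂, x₃)₁ = (17.1000, 220.0000, -4.6000).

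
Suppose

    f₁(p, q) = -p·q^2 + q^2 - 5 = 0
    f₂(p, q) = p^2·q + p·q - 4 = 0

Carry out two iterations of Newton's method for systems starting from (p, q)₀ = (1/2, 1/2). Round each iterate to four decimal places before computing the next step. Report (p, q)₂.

(-1.8892, 4.9525)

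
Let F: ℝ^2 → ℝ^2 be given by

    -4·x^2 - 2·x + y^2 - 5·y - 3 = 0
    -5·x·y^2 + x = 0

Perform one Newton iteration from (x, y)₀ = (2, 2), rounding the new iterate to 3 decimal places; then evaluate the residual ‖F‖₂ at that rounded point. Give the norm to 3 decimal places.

At (2, 2): F = (-29.000, -38.000).
Jacobian J = [[-8·x - 2, 2·y - 5], [-5·y^2 + 1, -10·x·y]].
At the point, J = [[-18.000, -1.000], [-19.000, -40.000]] (det J = 701.000).
Solving J·Δ = −F gives Δ = (-1.601, -0.190).
Then the next iterate is (x, y)₁ = (0.399, 1.810).
Re-evaluating at (0.399, 1.810): F = (-10.20870, -6.13682), so ‖F‖₂ = 11.911.

11.911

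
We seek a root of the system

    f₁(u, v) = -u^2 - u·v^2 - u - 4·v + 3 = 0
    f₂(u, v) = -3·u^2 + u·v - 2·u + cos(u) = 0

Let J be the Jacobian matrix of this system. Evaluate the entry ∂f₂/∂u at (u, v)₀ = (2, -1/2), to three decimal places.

∂f₂/∂u = -6·u + v - sin(u) - 2.
At (2, -1/2) this is -15.409.

-15.409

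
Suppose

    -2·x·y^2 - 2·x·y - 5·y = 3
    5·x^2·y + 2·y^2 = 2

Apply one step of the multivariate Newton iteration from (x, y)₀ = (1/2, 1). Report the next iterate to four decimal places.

(2.7368, -1.3684)

At (1/2, 1): F = (-10.0000, 1.2500).
Jacobian J = [[-2·y^2 - 2·y, -4·x·y - 2·x - 5], [10·x·y, 5·x^2 + 4·y]].
At the point, J = [[-4.0000, -8.0000], [5.0000, 5.2500]] (det J = 19.0000).
Solving J·Δ = −F gives Δ = (2.2368, -2.3684).
Then the next iterate is (x, y)₁ = (2.7368, -1.3684).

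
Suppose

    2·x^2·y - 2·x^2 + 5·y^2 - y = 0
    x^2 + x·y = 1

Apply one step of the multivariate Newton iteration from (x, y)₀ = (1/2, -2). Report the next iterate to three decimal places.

(-0.590, -0.681)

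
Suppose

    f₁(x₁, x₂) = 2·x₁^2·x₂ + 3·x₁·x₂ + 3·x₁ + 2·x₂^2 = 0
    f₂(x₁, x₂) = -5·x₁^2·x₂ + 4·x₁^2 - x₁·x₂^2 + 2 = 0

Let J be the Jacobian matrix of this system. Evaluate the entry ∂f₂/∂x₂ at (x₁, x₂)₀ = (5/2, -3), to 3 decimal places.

-16.250

∂f₂/∂x₂ = -5·x₁^2 - 2·x₁·x₂.
At (5/2, -3) this is -16.250.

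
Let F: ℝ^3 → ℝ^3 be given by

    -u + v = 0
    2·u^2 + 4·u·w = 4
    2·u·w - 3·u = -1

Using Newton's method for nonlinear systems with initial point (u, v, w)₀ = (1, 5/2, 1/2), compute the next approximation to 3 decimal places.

(0.800, 0.800, 0.800)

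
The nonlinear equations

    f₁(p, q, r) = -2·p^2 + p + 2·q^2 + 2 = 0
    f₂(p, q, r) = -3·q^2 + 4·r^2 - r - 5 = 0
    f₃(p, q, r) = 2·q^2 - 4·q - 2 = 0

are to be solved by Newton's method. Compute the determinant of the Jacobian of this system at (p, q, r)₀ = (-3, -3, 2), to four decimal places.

3120.0000

J = [[-4·p + 1, 4·q, 0], [0, -6·q, 8·r - 1], [0, 4·q - 4, 0]].
At the point, J = [[13.0000, -12.0000, 0.0000], [0.0000, 18.0000, 15.0000], [0.0000, -16.0000, 0.0000]].
det J = 3120.0000.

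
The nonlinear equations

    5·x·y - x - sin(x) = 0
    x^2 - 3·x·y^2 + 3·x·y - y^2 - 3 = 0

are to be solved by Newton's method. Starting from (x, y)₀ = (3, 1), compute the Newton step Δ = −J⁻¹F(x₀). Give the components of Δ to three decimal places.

At (3, 1): F = (11.85888, 5.000).
Jacobian J = [[5·y - cos(x) - 1, 5·x], [2·x - 3·y^2 + 3·y, -6·x·y + 3·x - 2·y]].
At the point, J = [[4.98999, 15.000], [6.000, -11.000]] (det J = -144.88992).
Solving J·Δ = −F gives Δ = (-1.418, -0.319).

(-1.418, -0.319)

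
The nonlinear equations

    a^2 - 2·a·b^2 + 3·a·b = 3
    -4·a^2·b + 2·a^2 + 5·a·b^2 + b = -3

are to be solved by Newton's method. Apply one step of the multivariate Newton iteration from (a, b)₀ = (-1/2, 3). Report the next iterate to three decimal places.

(0.108, 3.962)

At (-1/2, 3): F = (1.750, -19.000).
Jacobian J = [[2·a - 2·b^2 + 3·b, -4·a·b + 3·a], [-8·a·b + 4·a + 5·b^2, -4·a^2 + 10·a·b + 1]].
At the point, J = [[-10.000, 4.500], [55.000, -15.000]] (det J = -97.500).
Solving J·Δ = −F gives Δ = (0.608, 0.962).
Then the next iterate is (a, b)₁ = (0.108, 3.962).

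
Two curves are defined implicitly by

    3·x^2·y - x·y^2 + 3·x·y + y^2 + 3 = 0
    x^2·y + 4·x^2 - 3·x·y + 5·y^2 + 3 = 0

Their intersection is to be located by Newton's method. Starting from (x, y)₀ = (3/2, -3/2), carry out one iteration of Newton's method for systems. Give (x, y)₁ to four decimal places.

(1.9112, 0.3295)

At (3/2, -3/2): F = (-15.0000, 26.6250).
Jacobian J = [[6·x·y - y^2 + 3·y, 3·x^2 - 2·x·y + 3·x + 2·y], [2·x·y + 8·x - 3·y, x^2 - 3·x + 10·y]].
At the point, J = [[-20.2500, 12.7500], [12.0000, -17.2500]] (det J = 196.3125).
Solving J·Δ = −F gives Δ = (0.4112, 1.8295).
Then the next iterate is (x, y)₁ = (1.9112, 0.3295).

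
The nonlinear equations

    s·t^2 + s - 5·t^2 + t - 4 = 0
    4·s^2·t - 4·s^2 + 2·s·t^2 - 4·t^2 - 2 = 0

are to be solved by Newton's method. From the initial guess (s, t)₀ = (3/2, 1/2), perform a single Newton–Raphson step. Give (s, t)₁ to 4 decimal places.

At (3/2, 1/2): F = (-2.8750, -6.7500).
Jacobian J = [[t^2 + 1, 2·s·t - 10·t + 1], [8·s·t - 8·s + 2·t^2, 4·s^2 + 4·s·t - 8·t]].
At the point, J = [[1.2500, -2.5000], [-5.5000, 8.0000]] (det J = -3.7500).
Solving J·Δ = −F gives Δ = (-10.6333, -6.4667).
Then the next iterate is (s, t)₁ = (-9.1333, -5.9667).

(-9.1333, -5.9667)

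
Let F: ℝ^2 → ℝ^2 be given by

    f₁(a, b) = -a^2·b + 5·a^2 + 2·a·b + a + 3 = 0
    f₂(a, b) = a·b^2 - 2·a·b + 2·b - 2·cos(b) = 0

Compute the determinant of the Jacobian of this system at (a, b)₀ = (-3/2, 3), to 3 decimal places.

J = [[-2·a·b + 10·a + 2·b + 1, -a^2 + 2·a], [b^2 - 2·b, 2·a·b - 2·a + 2·sin(b) + 2]].
At the point, J = [[1.000, -5.250], [3.000, -3.71776]].
det J = 12.032.

12.032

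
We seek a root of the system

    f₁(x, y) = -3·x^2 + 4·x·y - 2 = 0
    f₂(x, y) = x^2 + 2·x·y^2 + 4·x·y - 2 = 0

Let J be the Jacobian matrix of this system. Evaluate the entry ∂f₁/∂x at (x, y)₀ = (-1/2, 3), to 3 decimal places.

15.000

∂f₁/∂x = -6·x + 4·y.
At (-1/2, 3) this is 15.000.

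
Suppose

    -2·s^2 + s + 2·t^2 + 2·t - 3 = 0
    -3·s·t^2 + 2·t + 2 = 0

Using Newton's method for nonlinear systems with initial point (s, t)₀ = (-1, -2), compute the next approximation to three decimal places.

(-0.344, -1.787)

At (-1, -2): F = (-2.000, 10.000).
Jacobian J = [[-4·s + 1, 4·t + 2], [-3·t^2, -6·s·t + 2]].
At the point, J = [[5.000, -6.000], [-12.000, -10.000]] (det J = -122.000).
Solving J·Δ = −F gives Δ = (0.656, 0.213).
Then the next iterate is (s, t)₁ = (-0.344, -1.787).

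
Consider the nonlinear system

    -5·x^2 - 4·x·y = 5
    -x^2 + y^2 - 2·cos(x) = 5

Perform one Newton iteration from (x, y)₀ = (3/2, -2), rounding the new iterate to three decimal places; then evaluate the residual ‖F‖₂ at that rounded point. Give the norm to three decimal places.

At (3/2, -2): F = (-4.250, -3.39147).
Jacobian J = [[-10·x - 4·y, -4·x], [-2·x + 2·sin(x), 2·y]].
At the point, J = [[-7.000, -6.000], [-1.00501, -4.000]] (det J = 21.96994).
Solving J·Δ = −F gives Δ = (0.152, -0.886).
Then the next iterate is (x, y)₁ = (1.652, -2.886).
Re-evaluating at (1.652, -2.886): F = (0.42517, 0.76212), so ‖F‖₂ = 0.873.

0.873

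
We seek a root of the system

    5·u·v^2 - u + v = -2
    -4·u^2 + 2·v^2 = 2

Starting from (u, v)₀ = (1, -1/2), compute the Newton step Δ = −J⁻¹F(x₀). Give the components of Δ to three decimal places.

(-0.785, 0.388)

At (1, -1/2): F = (1.750, -5.500).
Jacobian J = [[5·v^2 - 1, 10·u·v + 1], [-8·u, 4·v]].
At the point, J = [[0.250, -4.000], [-8.000, -2.000]] (det J = -32.500).
Solving J·Δ = −F gives Δ = (-0.785, 0.388).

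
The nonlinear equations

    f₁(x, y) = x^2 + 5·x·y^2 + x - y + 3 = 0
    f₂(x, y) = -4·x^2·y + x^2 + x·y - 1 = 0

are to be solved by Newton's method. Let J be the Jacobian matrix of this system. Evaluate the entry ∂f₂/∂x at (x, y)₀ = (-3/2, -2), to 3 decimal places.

-29.000

∂f₂/∂x = -8·x·y + 2·x + y.
At (-3/2, -2) this is -29.000.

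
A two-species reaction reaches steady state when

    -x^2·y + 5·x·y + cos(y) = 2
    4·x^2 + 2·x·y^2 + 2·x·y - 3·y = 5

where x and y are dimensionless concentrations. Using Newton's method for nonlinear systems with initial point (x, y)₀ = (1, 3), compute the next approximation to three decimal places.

(2.841, -3.630)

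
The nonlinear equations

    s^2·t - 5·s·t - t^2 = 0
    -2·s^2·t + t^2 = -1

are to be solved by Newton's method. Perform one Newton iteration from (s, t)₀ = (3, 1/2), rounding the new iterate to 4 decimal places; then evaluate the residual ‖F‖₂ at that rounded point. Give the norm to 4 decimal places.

0.3941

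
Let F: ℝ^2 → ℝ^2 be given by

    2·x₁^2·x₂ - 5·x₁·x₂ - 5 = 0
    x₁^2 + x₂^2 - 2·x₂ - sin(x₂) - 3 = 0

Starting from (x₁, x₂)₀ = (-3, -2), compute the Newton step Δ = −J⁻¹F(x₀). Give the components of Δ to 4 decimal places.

(11.7258, -9.9296)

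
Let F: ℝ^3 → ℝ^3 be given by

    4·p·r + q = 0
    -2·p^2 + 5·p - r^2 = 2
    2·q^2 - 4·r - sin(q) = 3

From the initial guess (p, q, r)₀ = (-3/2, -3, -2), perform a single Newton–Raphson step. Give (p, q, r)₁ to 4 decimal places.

(0.3458, -0.6890, -2.5758)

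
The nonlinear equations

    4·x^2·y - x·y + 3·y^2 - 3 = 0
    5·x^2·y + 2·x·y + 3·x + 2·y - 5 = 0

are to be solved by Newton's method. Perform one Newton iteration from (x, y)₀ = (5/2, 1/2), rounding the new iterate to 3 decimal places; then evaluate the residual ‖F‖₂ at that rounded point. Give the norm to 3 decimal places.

At (5/2, 1/2): F = (9.000, 21.625).
Jacobian J = [[8·x·y - y, 4·x^2 - x + 6·y], [10·x·y + 2·y + 3, 5·x^2 + 2·x + 2]].
At the point, J = [[9.500, 25.500], [16.500, 38.250]] (det J = -57.375).
Solving J·Δ = −F gives Δ = (-3.611, 0.992).
Then the next iterate is (x, y)₁ = (-1.111, 1.492).
Re-evaluating at (-1.111, 1.492): F = (12.70223, 0.54381), so ‖F‖₂ = 12.714.

12.714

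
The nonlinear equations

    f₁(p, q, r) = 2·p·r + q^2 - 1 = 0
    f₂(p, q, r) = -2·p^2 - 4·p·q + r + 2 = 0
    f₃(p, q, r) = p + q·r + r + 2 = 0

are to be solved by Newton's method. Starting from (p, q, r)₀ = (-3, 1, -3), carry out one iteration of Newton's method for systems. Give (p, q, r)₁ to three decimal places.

(2.417, -1.750, -6.333)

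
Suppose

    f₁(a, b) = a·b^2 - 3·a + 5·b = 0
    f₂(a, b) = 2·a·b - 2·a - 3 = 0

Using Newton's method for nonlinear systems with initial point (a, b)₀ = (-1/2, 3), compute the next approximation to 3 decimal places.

At (-1/2, 3): F = (12.000, -5.000).
Jacobian J = [[b^2 - 3, 2·a·b + 5], [2·b - 2, 2·a]].
At the point, J = [[6.000, 2.000], [4.000, -1.000]] (det J = -14.000).
Solving J·Δ = −F gives Δ = (-0.143, -5.571).
Then the next iterate is (a, b)₁ = (-0.643, -2.571).

(-0.643, -2.571)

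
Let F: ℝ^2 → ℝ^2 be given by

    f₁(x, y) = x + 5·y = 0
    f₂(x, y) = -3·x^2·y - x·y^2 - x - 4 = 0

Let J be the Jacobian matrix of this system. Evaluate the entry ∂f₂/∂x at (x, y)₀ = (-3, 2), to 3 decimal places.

31.000

∂f₂/∂x = -6·x·y - y^2 - 1.
At (-3, 2) this is 31.000.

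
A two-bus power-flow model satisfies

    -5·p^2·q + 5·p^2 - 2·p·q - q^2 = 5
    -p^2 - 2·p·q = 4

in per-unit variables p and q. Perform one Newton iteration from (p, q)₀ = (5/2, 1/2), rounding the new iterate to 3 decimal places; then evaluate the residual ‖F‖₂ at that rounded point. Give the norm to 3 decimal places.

5.698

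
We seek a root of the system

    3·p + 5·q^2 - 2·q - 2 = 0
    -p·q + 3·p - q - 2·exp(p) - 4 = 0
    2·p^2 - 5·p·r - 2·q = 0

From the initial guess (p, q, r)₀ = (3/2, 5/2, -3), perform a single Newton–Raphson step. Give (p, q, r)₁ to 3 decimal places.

(0.076, 1.436, -3.770)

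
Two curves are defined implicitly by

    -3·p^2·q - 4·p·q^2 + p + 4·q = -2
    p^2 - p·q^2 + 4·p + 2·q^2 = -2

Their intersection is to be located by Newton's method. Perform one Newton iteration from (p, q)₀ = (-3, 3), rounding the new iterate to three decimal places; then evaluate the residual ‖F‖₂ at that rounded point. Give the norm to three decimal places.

17.277

At (-3, 3): F = (38.000, 44.000).
Jacobian J = [[-6·p·q - 4·q^2 + 1, -3·p^2 - 8·p·q + 4], [2·p - q^2 + 4, -2·p·q + 4·q]].
At the point, J = [[19.000, 49.000], [-11.000, 30.000]] (det J = 1109.000).
Solving J·Δ = −F gives Δ = (0.916, -1.131).
Then the next iterate is (p, q)₁ = (-2.084, 1.869).
Re-evaluating at (-2.084, 1.869): F = (12.15948, 12.27313), so ‖F‖₂ = 17.277.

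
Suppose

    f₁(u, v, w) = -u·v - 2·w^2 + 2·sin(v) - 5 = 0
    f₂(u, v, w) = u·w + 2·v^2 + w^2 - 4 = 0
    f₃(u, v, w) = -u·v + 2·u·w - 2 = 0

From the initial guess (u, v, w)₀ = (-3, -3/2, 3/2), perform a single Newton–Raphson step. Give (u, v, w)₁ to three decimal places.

At (-3, -3/2, 3/2): F = (-15.99499, -1.750, -15.500).
Jacobian J = [[-v, -u + 2·cos(v), -4·w], [w, 4·v, u + 2·w], [-v + 2·w, -u, 2·u]].
At the point, J = [[1.500, 3.14147, -6.000], [1.500, -6.000, 0.000], [4.500, 3.000, -6.000]] (det J = -106.72673).
Solving J·Δ = −F gives Δ = (-0.181, -0.337, -2.887).
Then the next iterate is (u, v, w)₁ = (-3.181, -1.837, -1.387).

(-3.181, -1.837, -1.387)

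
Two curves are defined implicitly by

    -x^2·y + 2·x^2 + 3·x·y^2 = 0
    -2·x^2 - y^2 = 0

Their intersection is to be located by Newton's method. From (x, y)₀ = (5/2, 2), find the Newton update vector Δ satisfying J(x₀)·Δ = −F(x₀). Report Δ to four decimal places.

(-1.4347, -0.5383)

At (5/2, 2): F = (30.0000, -16.5000).
Jacobian J = [[-2·x·y + 4·x + 3·y^2, -x^2 + 6·x·y], [-4·x, -2·y]].
At the point, J = [[12.0000, 23.7500], [-10.0000, -4.0000]] (det J = 189.5000).
Solving J·Δ = −F gives Δ = (-1.4347, -0.5383).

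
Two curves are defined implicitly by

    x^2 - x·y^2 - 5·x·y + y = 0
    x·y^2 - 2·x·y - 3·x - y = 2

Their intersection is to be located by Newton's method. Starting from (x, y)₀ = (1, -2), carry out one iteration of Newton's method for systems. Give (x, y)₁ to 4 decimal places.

(0.3750, -1.7321)

At (1, -2): F = (5.0000, 5.0000).
Jacobian J = [[2·x - y^2 - 5·y, -2·x·y - 5·x + 1], [y^2 - 2·y - 3, 2·x·y - 2·x - 1]].
At the point, J = [[8.0000, 0.0000], [5.0000, -7.0000]] (det J = -56.0000).
Solving J·Δ = −F gives Δ = (-0.6250, 0.2679).
Then the next iterate is (x, y)₁ = (0.3750, -1.7321).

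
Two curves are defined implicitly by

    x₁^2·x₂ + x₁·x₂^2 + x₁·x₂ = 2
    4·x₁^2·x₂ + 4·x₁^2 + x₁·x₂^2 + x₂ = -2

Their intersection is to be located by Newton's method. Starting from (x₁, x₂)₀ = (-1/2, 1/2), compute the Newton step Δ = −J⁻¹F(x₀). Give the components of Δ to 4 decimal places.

At (-1/2, 1/2): F = (-2.2500, 3.8750).
Jacobian J = [[2·x₁·x₂ + x₂^2 + x₂, x₁^2 + 2·x₁·x₂ + x₁], [8·x₁·x₂ + 8·x₁ + x₂^2, 4·x₁^2 + 2·x₁·x₂ + 1]].
At the point, J = [[0.2500, -0.7500], [-5.7500, 1.5000]] (det J = -3.9375).
Solving J·Δ = −F gives Δ = (-0.1190, -3.0397).

(-0.1190, -3.0397)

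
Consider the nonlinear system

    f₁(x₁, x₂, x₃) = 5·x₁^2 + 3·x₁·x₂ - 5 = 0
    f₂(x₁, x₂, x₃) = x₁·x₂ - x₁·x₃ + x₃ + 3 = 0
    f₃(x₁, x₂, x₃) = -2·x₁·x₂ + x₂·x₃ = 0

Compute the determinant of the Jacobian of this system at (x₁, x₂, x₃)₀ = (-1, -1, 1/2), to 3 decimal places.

44.500

J = [[10·x₁ + 3·x₂, 3·x₁, 0], [x₂ - x₃, x₁, -x₁ + 1], [-2·x₂, -2·x₁ + x₃, x₂]].
At the point, J = [[-13.000, -3.000, 0.000], [-1.500, -1.000, 2.000], [2.000, 2.500, -1.000]].
det J = 44.500.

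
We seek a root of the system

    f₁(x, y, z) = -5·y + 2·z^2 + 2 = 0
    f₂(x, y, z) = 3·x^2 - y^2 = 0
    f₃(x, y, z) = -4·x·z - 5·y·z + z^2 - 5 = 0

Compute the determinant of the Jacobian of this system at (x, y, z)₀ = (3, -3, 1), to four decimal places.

J = [[0, -5, 4·z], [6·x, -2·y, 0], [-4·z, -5·z, -4·x - 5·y + 2·z]].
At the point, J = [[0.0000, -5.0000, 4.0000], [18.0000, 6.0000, 0.0000], [-4.0000, -5.0000, 5.0000]].
det J = 186.0000.

186.0000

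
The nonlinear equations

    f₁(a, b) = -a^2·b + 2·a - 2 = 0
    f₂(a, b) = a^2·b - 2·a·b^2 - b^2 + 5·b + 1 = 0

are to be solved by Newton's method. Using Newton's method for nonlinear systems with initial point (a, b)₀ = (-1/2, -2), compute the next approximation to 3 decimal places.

(-10.833, -12.000)

At (-1/2, -2): F = (-2.500, -9.500).
Jacobian J = [[-2·a·b + 2, -a^2], [2·a·b - 2·b^2, a^2 - 4·a·b - 2·b + 5]].
At the point, J = [[0.000, -0.250], [-6.000, 5.250]] (det J = -1.500).
Solving J·Δ = −F gives Δ = (-10.333, -10.000).
Then the next iterate is (a, b)₁ = (-10.833, -12.000).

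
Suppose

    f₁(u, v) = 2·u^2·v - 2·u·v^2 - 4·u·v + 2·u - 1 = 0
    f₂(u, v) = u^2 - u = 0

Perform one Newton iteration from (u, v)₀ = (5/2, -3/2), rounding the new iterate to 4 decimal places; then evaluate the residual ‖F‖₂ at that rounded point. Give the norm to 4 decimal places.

At (5/2, -3/2): F = (-11.0000, 3.7500).
Jacobian J = [[4·u·v - 2·v^2 - 4·v + 2, 2·u^2 - 4·u·v - 4·u], [2·u - 1, 0]].
At the point, J = [[-11.5000, 17.5000], [4.0000, 0.0000]] (det J = -70.0000).
Solving J·Δ = −F gives Δ = (-0.9375, 0.0125).
Then the next iterate is (u, v)₁ = (1.5625, -1.4875).
Re-evaluating at (1.5625, -1.4875): F = (-2.755859, 0.878906), so ‖F‖₂ = 2.8926.

2.8926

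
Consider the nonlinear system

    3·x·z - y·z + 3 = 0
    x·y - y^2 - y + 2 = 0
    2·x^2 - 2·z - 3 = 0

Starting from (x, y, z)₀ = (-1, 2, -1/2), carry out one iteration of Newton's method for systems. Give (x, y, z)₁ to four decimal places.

(-1.5769, 0.8077, 0.6538)

At (-1, 2, -1/2): F = (5.5000, -6.0000, 0.0000).
Jacobian J = [[3·z, -z, 3·x - y], [y, x - 2·y - 1, 0], [4·x, 0, -2]].
At the point, J = [[-1.5000, 0.5000, -5.0000], [2.0000, -6.0000, 0.0000], [-4.0000, 0.0000, -2.0000]] (det J = 104.0000).
Solving J·Δ = −F gives Δ = (-0.5769, -1.1923, 1.1538).
Then the next iterate is (x, y, z)₁ = (-1.5769, 0.8077, 0.6538).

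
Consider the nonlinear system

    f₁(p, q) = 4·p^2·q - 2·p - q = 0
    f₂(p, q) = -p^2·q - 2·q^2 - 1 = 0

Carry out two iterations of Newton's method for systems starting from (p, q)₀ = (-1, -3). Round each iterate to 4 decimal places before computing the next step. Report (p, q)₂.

(-0.9246, -0.6804)

At (-1, -3): F = (-7.0000, -16.0000).
Jacobian J = [[8·p·q - 2, 4·p^2 - 1], [-2·p·q, -p^2 - 4·q]].
At the point, J = [[22.0000, 3.0000], [-6.0000, 11.0000]] (det J = 260.0000).
Solving J·Δ = −F gives Δ = (0.1115, 1.5154).
Then the next iterate is (p, q)₁ = (-0.8885, -1.4846).
Round to (-0.8885, -1.4846) and repeat: F = (-1.426364, -4.236083), J = [[8.552537, 2.157729], [-2.638134, 5.148968]].
Δ = (-0.0361, 0.8042), so (p, q)₂ = (-0.9246, -0.6804).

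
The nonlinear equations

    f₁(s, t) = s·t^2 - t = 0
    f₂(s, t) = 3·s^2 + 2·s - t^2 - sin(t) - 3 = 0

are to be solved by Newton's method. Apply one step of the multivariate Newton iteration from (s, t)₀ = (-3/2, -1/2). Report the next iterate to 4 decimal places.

At (-3/2, -1/2): F = (0.1250, 0.979426).
Jacobian J = [[t^2, 2·s·t - 1], [6·s + 2, -2·t - cos(t)]].
At the point, J = [[0.2500, 0.5000], [-7.0000, 0.122417]] (det J = 3.530604).
Solving J·Δ = −F gives Δ = (0.1344, -0.3172).
Then the next iterate is (s, t)₁ = (-1.3656, -0.8172).

(-1.3656, -0.8172)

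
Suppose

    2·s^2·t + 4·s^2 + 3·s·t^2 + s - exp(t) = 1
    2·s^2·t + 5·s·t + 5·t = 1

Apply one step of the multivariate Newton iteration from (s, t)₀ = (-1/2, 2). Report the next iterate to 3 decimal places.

(-0.779, 0.892)

At (-1/2, 2): F = (-12.88906, 5.000).
Jacobian J = [[4·s·t + 8·s + 3·t^2 + 1, 2·s^2 + 6·s·t - exp(t)], [4·s·t + 5·t, 2·s^2 + 5·s + 5]].
At the point, J = [[5.000, -12.88906], [6.000, 3.000]] (det J = 92.33434).
Solving J·Δ = −F gives Δ = (-0.279, -1.108).
Then the next iterate is (s, t)₁ = (-0.779, 0.892).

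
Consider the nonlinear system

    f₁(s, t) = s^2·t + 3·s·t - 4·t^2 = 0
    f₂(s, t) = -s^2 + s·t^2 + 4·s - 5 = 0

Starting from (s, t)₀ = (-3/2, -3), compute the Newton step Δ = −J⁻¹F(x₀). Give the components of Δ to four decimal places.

(0.9154, 1.3448)

At (-3/2, -3): F = (-29.2500, -26.7500).
Jacobian J = [[2·s·t + 3·t, s^2 + 3·s - 8·t], [-2·s + t^2 + 4, 2·s·t]].
At the point, J = [[0.0000, 21.7500], [16.0000, 9.0000]] (det J = -348.0000).
Solving J·Δ = −F gives Δ = (0.9154, 1.3448).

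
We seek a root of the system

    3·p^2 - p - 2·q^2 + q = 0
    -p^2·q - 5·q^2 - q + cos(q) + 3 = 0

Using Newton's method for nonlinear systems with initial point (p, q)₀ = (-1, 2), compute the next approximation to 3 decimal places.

(-0.447, 1.162)

At (-1, 2): F = (-2.000, -21.41615).
Jacobian J = [[6·p - 1, -4·q + 1], [-2·p·q, -p^2 - 10·q - sin(q) - 1]].
At the point, J = [[-7.000, -7.000], [4.000, -22.90930]] (det J = 188.36508).
Solving J·Δ = −F gives Δ = (0.553, -0.838).
Then the next iterate is (p, q)₁ = (-0.447, 1.162).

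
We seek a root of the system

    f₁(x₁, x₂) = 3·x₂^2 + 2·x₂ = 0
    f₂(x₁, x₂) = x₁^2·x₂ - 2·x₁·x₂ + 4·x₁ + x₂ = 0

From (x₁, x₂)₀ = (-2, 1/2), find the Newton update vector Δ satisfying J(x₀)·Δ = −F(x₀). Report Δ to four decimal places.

At (-2, 1/2): F = (1.7500, -3.5000).
Jacobian J = [[0, 6·x₂ + 2], [2·x₁·x₂ - 2·x₂ + 4, x₁^2 - 2·x₁ + 1]].
At the point, J = [[0.0000, 5.0000], [1.0000, 9.0000]] (det J = -5.0000).
Solving J·Δ = −F gives Δ = (6.6500, -0.3500).

(6.6500, -0.3500)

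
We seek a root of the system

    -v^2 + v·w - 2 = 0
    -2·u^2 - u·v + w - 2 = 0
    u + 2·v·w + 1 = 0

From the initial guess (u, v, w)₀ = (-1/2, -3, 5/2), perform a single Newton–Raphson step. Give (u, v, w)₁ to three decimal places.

At (-1/2, -3, 5/2): F = (-18.500, -1.500, -14.500).
Jacobian J = [[0, -2·v + w, v], [-4·u - v, -u, 1], [1, 2·w, 2·v]].
At the point, J = [[0.000, 8.500, -3.000], [5.000, 0.500, 1.000], [1.000, 5.000, -6.000]] (det J = 190.000).
Solving J·Δ = −F gives Δ = (0.268, 1.897, -0.791).
Then the next iterate is (u, v, w)₁ = (-0.232, -1.103, 1.709).

(-0.232, -1.103, 1.709)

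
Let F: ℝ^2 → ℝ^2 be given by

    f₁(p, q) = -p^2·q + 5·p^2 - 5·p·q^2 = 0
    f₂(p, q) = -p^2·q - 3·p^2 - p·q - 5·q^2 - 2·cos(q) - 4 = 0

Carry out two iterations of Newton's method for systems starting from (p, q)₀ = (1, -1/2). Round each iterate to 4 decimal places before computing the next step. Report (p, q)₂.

(-0.2881, 0.1301)

At (1, -1/2): F = (4.2500, -9.005165).
Jacobian J = [[-2·p·q + 10·p - 5·q^2, -p^2 - 10·p·q], [-2·p·q - 6·p - q, -p^2 - p - 10·q + 2·sin(q)]].
At the point, J = [[9.7500, 4.0000], [-4.5000, 2.041149]] (det J = 37.901202).
Solving J·Δ = −F gives Δ = (-1.1793, 1.8120).
Then the next iterate is (p, q)₁ = (-0.1793, 1.3120).
Round to (-0.1793, 1.3120) and repeat: F = (1.661749, -13.021937), J = [[-9.929237, 2.320268], [0.234283, -11.039451]].
Δ = (-0.1088, -1.1819), so (p, q)₂ = (-0.2881, 0.1301).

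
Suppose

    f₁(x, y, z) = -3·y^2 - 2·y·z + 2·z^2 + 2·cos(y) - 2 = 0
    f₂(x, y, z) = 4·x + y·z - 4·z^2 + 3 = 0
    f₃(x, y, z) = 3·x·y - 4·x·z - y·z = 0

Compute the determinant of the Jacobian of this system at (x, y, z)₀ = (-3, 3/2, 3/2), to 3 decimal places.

248.118

J = [[0, -6·y - 2·z - 2·sin(y), -2·y + 4·z], [4, z, y - 8·z], [3·y - 4·z, 3·x - z, -4·x - y]].
At the point, J = [[0.000, -13.99499, 3.000], [4.000, 1.500, -10.500], [-1.500, -10.500, 10.500]].
det J = 248.118.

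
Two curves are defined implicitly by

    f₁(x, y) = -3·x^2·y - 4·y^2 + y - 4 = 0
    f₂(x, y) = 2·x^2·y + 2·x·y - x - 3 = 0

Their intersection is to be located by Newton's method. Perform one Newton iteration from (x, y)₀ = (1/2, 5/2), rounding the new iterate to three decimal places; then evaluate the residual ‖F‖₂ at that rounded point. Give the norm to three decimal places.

8.483

At (1/2, 5/2): F = (-28.375, 0.250).
Jacobian J = [[-6·x·y, -3·x^2 - 8·y + 1], [4·x·y + 2·y - 1, 2·x^2 + 2·x]].
At the point, J = [[-7.500, -19.750], [9.000, 1.500]] (det J = 166.500).
Solving J·Δ = −F gives Δ = (0.226, -1.523).
Then the next iterate is (x, y)₁ = (0.726, 0.977).
Re-evaluating at (0.726, 0.977): F = (-8.38598, -1.27749), so ‖F‖₂ = 8.483.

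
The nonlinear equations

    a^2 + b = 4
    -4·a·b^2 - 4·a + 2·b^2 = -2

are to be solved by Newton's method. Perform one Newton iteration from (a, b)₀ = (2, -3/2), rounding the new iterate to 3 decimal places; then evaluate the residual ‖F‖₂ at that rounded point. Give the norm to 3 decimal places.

At (2, -3/2): F = (-1.500, -19.500).
Jacobian J = [[2·a, 1], [-4·b^2 - 4, -8·a·b + 4·b]].
At the point, J = [[4.000, 1.000], [-13.000, 18.000]] (det J = 85.000).
Solving J·Δ = −F gives Δ = (0.088, 1.147).
Then the next iterate is (a, b)₁ = (2.088, -0.353).
Re-evaluating at (2.088, -0.353): F = (0.00674, -7.14352), so ‖F‖₂ = 7.144.

7.144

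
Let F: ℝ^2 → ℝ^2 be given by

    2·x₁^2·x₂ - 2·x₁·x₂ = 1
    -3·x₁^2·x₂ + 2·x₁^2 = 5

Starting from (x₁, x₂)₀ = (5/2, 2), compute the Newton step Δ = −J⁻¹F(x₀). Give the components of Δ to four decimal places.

At (5/2, 2): F = (14.0000, -30.0000).
Jacobian J = [[4·x₁·x₂ - 2·x₂, 2·x₁^2 - 2·x₁], [-6·x₁·x₂ + 4·x₁, -3·x₁^2]].
At the point, J = [[16.0000, 7.5000], [-20.0000, -18.7500]] (det J = -150.0000).
Solving J·Δ = −F gives Δ = (-0.2500, -1.3333).

(-0.2500, -1.3333)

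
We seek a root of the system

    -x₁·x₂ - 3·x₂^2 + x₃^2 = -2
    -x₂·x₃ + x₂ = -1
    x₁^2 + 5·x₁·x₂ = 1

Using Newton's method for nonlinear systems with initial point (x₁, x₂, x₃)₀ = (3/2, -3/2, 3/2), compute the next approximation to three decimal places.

(0.351, -0.856, 0.548)

At (3/2, -3/2, 3/2): F = (-0.250, 1.750, -10.000).
Jacobian J = [[-x₂, -x₁ - 6·x₂, 2·x₃], [0, -x₃ + 1, -x₂], [2·x₁ + 5·x₂, 5·x₁, 0]].
At the point, J = [[1.500, 7.500, 3.000], [0.000, -0.500, 1.500], [-4.500, 7.500, 0.000]] (det J = -74.250).
Solving J·Δ = −F gives Δ = (-1.149, 0.644, -0.952).
Then the next iterate is (x₁, x₂, x₃)₁ = (0.351, -0.856, 0.548).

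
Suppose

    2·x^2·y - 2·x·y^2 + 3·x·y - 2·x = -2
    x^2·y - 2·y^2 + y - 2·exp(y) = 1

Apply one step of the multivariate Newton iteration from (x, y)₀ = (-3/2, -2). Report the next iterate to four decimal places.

At (-3/2, -2): F = (17.0000, -15.770671).
Jacobian J = [[4·x·y - 2·y^2 + 3·y - 2, 2·x^2 - 4·x·y + 3·x], [2·x·y, x^2 - 4·y - 2·exp(y) + 1]].
At the point, J = [[-4.0000, -12.0000], [6.0000, 10.979329]] (det J = 28.082682).
Solving J·Δ = −F gives Δ = (0.0926, 1.3858).
Then the next iterate is (x, y)₁ = (-1.4074, -0.6142).

(-1.4074, -0.6142)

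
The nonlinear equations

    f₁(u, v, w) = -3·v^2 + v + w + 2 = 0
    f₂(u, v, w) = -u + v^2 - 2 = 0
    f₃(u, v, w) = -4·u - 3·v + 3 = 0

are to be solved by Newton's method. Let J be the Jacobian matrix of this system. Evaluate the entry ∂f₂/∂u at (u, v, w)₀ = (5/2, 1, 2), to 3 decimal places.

-1.000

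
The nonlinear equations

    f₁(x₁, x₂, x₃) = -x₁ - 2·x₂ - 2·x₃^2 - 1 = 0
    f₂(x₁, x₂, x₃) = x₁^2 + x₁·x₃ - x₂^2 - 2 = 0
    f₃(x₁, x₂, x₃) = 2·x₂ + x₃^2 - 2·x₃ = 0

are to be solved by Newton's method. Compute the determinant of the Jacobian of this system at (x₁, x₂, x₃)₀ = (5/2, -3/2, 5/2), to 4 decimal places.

J = [[-1, -2, -4·x₃], [2·x₁ + x₃, -2·x₂, x₁], [0, 2, 2·x₃ - 2]].
At the point, J = [[-1.0000, -2.0000, -10.0000], [7.5000, 3.0000, 2.5000], [0.0000, 2.0000, 3.0000]].
det J = -109.0000.

-109.0000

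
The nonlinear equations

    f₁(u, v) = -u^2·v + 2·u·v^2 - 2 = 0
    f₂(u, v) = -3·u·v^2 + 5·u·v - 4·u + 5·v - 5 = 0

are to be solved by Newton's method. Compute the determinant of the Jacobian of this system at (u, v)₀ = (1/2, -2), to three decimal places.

J = [[-2·u·v + 2·v^2, -u^2 + 4·u·v], [-3·v^2 + 5·v - 4, -6·u·v + 5·u + 5]].
At the point, J = [[10.000, -4.250], [-26.000, 13.500]].
det J = 24.500.

24.500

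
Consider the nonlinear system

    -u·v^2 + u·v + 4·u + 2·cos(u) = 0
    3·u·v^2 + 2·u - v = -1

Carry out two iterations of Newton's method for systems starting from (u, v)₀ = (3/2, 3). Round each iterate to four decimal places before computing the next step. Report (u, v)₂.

At (3/2, 3): F = (-2.858526, 41.5000).
Jacobian J = [[-v^2 + v - 2·sin(u) + 4, -2·u·v + u], [3·v^2 + 2, 6·u·v - 1]].
At the point, J = [[-3.994990, -7.5000], [29.0000, 26.0000]] (det J = 113.630261).
Solving J·Δ = −F gives Δ = (-2.0851, 0.7295).
Then the next iterate is (u, v)₁ = (-0.5851, 3.7295).
Round to (-0.5851, 3.7295) and repeat: F = (5.283039, -28.314467), J = [[-5.075105, 3.779161], [43.727511, -14.092783]].
Δ = (0.3473, -0.9316), so (u, v)₂ = (-0.2378, 2.7979).

(-0.2378, 2.7979)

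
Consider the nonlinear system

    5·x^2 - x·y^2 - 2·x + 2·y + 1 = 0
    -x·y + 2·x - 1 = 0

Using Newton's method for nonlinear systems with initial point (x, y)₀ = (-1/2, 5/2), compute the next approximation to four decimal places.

At (-1/2, 5/2): F = (11.3750, -0.7500).
Jacobian J = [[10·x - y^2 - 2, -2·x·y + 2], [-y + 2, -x]].
At the point, J = [[-13.2500, 4.5000], [-0.5000, 0.5000]] (det J = -4.3750).
Solving J·Δ = −F gives Δ = (2.0714, 3.5714).
Then the next iterate is (x, y)₁ = (1.5714, 6.0714).

(1.5714, 6.0714)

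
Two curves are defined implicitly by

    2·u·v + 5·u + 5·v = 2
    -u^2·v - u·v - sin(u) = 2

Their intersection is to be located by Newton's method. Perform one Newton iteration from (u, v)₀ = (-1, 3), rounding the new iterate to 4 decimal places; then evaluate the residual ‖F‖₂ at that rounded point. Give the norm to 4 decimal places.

At (-1, 3): F = (2.0000, -1.158529).
Jacobian J = [[2·v + 5, 2·u + 5], [-2·u·v - v - cos(u), -u^2 - u]].
At the point, J = [[11.0000, 3.0000], [2.459698, 0.0000]] (det J = -7.379093).
Solving J·Δ = −F gives Δ = (0.4710, -2.3937).
Then the next iterate is (u, v)₁ = (-0.5290, 0.6063).
Re-evaluating at (-0.5290, 0.6063): F = (-2.254965, -1.344265), so ‖F‖₂ = 2.6252.

2.6252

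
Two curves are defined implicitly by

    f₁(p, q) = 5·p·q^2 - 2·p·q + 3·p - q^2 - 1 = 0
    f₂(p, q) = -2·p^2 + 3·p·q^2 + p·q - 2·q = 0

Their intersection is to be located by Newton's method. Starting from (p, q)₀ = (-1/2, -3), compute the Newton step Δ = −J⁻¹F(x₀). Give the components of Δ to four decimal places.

(-0.4412, 2.7647)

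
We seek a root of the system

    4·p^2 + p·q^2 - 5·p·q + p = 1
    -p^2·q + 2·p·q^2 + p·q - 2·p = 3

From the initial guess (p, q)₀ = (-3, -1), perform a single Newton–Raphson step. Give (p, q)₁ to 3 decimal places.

At (-3, -1): F = (14.000, 9.000).
Jacobian J = [[8·p + q^2 - 5·q + 1, 2·p·q - 5·p], [-2·p·q + 2·q^2 + q - 2, -p^2 + 4·p·q + p]].
At the point, J = [[-17.000, 21.000], [-7.000, 0.000]] (det J = 147.000).
Solving J·Δ = −F gives Δ = (1.286, 0.374).
Then the next iterate is (p, q)₁ = (-1.714, -0.626).

(-1.714, -0.626)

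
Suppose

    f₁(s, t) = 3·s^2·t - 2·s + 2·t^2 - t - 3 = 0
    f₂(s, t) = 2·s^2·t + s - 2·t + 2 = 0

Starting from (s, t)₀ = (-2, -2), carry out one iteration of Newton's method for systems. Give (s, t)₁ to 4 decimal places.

(-1.4815, -1.4691)

At (-2, -2): F = (-13.0000, -12.0000).
Jacobian J = [[6·s·t - 2, 3·s^2 + 4·t - 1], [4·s·t + 1, 2·s^2 - 2]].
At the point, J = [[22.0000, 3.0000], [17.0000, 6.0000]] (det J = 81.0000).
Solving J·Δ = −F gives Δ = (0.5185, 0.5309).
Then the next iterate is (s, t)₁ = (-1.4815, -1.4691).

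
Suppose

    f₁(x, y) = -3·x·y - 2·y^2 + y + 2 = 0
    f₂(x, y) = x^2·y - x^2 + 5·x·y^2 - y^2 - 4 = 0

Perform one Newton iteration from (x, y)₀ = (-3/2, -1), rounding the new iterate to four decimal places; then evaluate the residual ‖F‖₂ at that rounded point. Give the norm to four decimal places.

At (-3/2, -1): F = (-5.5000, -17.0000).
Jacobian J = [[-3·y, -3·x - 4·y + 1], [2·x·y - 2·x + 5·y^2, x^2 + 10·x·y - 2·y]].
At the point, J = [[3.0000, 9.5000], [11.0000, 19.2500]] (det J = -46.7500).
Solving J·Δ = −F gives Δ = (1.1898, 0.2032).
Then the next iterate is (x, y)₁ = (-0.3102, -0.7968).
Re-evaluating at (-0.3102, -0.7968): F = (-0.808083, -5.792500), so ‖F‖₂ = 5.8486.

5.8486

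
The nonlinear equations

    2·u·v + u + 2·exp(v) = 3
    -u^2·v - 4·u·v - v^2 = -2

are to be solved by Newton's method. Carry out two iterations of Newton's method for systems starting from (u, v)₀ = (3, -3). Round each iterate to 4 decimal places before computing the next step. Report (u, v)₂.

(1.3037, -0.2291)

At (3, -3): F = (-17.900426, 56.0000).
Jacobian J = [[2·v + 1, 2·u + 2·exp(v)], [-2·u·v - 4·v, -u^2 - 4·u - 2·v]].
At the point, J = [[-5.0000, 6.099574], [30.0000, -15.0000]] (det J = -107.987224).
Solving J·Δ = −F gives Δ = (-0.6767, 2.3800).
Then the next iterate is (u, v)₁ = (2.3233, -0.6200).
Round to (2.3233, -0.6200) and repeat: F = (-2.481703, 10.723972), J = [[-0.2400, 5.722489], [5.360892, -13.450923]].
Δ = (-1.0196, 0.3909), so (u, v)₂ = (1.3037, -0.2291).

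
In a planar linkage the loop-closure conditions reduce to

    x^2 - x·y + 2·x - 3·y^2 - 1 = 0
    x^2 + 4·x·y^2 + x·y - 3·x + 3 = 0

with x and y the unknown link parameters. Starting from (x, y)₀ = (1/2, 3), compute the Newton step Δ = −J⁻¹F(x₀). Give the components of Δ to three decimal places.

At (1/2, 3): F = (-28.250, 21.250).
Jacobian J = [[2·x - y + 2, -x - 6·y], [2·x + 4·y^2 + y - 3, 8·x·y + x]].
At the point, J = [[0.000, -18.500], [37.000, 12.500]] (det J = 684.500).
Solving J·Δ = −F gives Δ = (-0.058, -1.527).

(-0.058, -1.527)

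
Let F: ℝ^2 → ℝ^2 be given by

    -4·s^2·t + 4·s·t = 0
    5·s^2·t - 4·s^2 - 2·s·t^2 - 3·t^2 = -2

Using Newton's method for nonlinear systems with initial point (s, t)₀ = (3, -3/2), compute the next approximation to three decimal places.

At (3, -3/2): F = (36.000, -121.750).
Jacobian J = [[-8·s·t + 4·t, -4·s^2 + 4·s], [10·s·t - 8·s - 2·t^2, 5·s^2 - 4·s·t - 6·t]].
At the point, J = [[30.000, -24.000], [-73.500, 72.000]] (det J = 396.000).
Solving J·Δ = −F gives Δ = (0.833, 2.542).
Then the next iterate is (s, t)₁ = (3.833, 1.042).

(3.833, 1.042)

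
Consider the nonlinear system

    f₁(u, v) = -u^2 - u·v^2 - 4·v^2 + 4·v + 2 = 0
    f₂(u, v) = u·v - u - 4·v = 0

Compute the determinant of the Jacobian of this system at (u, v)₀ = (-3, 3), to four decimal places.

25.0000

J = [[-2·u - v^2, -2·u·v - 8·v + 4], [v - 1, u - 4]].
At the point, J = [[-3.0000, -2.0000], [2.0000, -7.0000]].
det J = 25.0000.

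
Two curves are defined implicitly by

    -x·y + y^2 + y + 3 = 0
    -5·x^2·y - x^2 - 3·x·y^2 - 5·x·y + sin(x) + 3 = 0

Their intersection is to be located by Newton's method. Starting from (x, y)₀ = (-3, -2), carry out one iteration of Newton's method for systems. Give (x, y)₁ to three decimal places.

(-2.500, -1.070)

At (-3, -2): F = (-1.000, 89.85888).
Jacobian J = [[-y, -x + 2·y + 1], [-10·x·y - 2·x - 3·y^2 - 5·y + cos(x), -5·x^2 - 6·x·y - 5·x]].
At the point, J = [[2.000, 0.000], [-56.98999, -66.000]] (det J = -132.000).
Solving J·Δ = −F gives Δ = (0.500, 0.930).
Then the next iterate is (x, y)₁ = (-2.500, -1.070).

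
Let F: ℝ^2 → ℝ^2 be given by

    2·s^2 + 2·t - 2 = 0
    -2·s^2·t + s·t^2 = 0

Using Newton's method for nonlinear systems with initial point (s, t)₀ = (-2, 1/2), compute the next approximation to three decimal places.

(-1.147, 0.413)

At (-2, 1/2): F = (7.000, -4.500).
Jacobian J = [[4·s, 2], [-4·s·t + t^2, -2·s^2 + 2·s·t]].
At the point, J = [[-8.000, 2.000], [4.250, -10.000]] (det J = 71.500).
Solving J·Δ = −F gives Δ = (0.853, -0.087).
Then the next iterate is (s, t)₁ = (-1.147, 0.413).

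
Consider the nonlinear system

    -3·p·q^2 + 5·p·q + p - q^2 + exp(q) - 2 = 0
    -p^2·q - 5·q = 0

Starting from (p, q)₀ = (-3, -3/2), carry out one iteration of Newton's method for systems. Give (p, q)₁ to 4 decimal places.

(-1.0782, -1.2354)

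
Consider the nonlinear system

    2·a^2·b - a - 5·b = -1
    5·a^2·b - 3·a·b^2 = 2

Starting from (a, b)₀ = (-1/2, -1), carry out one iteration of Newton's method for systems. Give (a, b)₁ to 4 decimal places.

(2.0345, 0.8966)

At (-1/2, -1): F = (6.0000, -1.7500).
Jacobian J = [[4·a·b - 1, 2·a^2 - 5], [10·a·b - 3·b^2, 5·a^2 - 6·a·b]].
At the point, J = [[1.0000, -4.5000], [2.0000, -1.7500]] (det J = 7.2500).
Solving J·Δ = −F gives Δ = (2.5345, 1.8966).
Then the next iterate is (a, b)₁ = (2.0345, 0.8966).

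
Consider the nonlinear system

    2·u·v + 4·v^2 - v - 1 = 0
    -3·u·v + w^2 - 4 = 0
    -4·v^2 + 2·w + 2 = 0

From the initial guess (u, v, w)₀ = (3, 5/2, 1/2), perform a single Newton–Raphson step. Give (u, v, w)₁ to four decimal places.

At (3, 5/2, 1/2): F = (36.5000, -26.2500, -22.0000).
Jacobian J = [[2·v, 2·u + 8·v - 1, 0], [-3·v, -3·u, 2·w], [0, -8·v, 2]].
At the point, J = [[5.0000, 25.0000, 0.0000], [-7.5000, -9.0000, 1.0000], [0.0000, -20.0000, 2.0000]] (det J = 385.0000).
Solving J·Δ = −F gives Δ = (-2.1701, -1.0260, 0.7403).
Then the next iterate is (u, v, w)₁ = (0.8299, 1.4740, 1.2403).

(0.8299, 1.4740, 1.2403)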